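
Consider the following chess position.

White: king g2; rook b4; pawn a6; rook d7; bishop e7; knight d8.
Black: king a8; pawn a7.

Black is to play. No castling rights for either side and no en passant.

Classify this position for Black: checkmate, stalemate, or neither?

stalemate

Black to move; black king on a8.
In check: no.
King squares — a7: own pawn; b7: attacked by Rb4; b8: attacked by Rb4.
Legal moves for Black: none.
Not in check and no legal moves → stalemate.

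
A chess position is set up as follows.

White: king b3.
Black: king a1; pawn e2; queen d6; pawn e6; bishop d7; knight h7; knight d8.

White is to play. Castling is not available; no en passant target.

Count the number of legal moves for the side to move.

3

White to move; king on b3.
In check: no.
Legal moves: Kc4, Kc3, Kc2.
Count: 3.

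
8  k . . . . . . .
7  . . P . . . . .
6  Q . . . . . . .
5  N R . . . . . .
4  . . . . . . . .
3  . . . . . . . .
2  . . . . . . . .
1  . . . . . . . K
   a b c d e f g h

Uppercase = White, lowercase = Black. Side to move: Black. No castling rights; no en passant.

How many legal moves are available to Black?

0

Black to move; king on a8.
In check: yes, from the white queen on a6.
Legal moves: none.
Count: 0.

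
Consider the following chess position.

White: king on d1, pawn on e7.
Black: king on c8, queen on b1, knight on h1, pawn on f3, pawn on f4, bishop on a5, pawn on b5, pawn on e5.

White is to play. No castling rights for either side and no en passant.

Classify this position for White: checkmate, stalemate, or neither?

White to move; white king on d1.
In check: yes, from the black queen on b1.
King squares — c1: attacked by Qb1; e1: attacked by Qb1; c2: attacked by Qb1; d2: attacked by Ba5; e2: attacked by Pf3.
Legal moves for White: none.
In check with no legal moves → checkmate.

checkmate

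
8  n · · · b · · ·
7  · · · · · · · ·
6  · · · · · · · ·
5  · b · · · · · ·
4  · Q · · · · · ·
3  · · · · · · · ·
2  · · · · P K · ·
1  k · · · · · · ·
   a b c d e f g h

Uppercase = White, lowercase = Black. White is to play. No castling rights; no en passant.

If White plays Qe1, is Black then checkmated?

no

After Qe1: black king on a1; in check: yes, from the white queen on e1.
Black has 2 legal replies: Kb2, Ka2.
In check but a legal move exists → not checkmate.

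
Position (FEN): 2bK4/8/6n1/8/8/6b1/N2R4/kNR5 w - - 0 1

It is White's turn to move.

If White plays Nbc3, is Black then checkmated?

yes

After Nbc3: black king on a1; in check: yes, from the white rook on c1.
King squares — b1: attacked by Rc1; a2: attacked by Rd2; b2: attacked by Rd2.
Black has no legal moves → checkmate.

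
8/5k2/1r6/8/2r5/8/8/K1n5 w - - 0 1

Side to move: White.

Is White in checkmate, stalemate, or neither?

stalemate

White to move; white king on a1.
In check: no.
King squares — b1: attacked by Rb6; a2: attacked by Nc1; b2: attacked by Rb6.
Legal moves for White: none.
Not in check and no legal moves → stalemate.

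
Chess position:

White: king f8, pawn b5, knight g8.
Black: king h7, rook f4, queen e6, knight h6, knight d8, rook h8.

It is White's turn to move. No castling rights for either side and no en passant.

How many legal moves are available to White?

White to move; king on f8.
In check: yes, from the black rook on f4.
Legal moves: none.
Count: 0.

0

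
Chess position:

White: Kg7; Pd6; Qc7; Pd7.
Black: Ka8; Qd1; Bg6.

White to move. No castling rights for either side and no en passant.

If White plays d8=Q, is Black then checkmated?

After d8=Q: black king on a8; in check: yes, from the white queen on d8.
King squares — a7: attacked by Qc7; b7: attacked by Qc7; b8: attacked by Qc7.
Black has no legal moves → checkmate.

yes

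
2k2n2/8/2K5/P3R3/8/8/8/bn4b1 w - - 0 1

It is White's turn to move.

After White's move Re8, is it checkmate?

After Re8: black king on c8; in check: yes, from the white rook on e8.
King squares — b7: attacked by Kc6; c7: attacked by Kc6; d7: attacked by Kc6; b8: attacked by Re8; d8: attacked by Re8.
Black has no legal moves → checkmate.

yes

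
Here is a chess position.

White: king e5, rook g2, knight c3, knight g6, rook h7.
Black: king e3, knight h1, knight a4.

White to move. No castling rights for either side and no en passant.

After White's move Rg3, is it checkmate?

After Rg3: black king on e3; in check: yes, from the white rook on g3.
Black has 3 legal replies: Kf2, Kd2, Nxg3.
In check but a legal move exists → not checkmate.

no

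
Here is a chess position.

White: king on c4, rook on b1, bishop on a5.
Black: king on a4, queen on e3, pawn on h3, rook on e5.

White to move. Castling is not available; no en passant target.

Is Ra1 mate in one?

After Ra1: black king on a4; in check: yes, from the white rook on a1.
Black has 1 legal reply: Qa3.
In check but a legal move exists → not checkmate.

no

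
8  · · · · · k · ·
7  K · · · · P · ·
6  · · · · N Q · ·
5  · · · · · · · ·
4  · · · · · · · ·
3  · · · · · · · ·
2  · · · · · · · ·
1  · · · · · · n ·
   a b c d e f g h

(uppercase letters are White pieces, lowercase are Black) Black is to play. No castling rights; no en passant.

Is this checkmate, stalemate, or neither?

checkmate

Black to move; black king on f8.
In check: yes, from the white knight on e6.
King squares — e7: attacked by Qf6; f7: attacked by Qf6; g7: attacked by Ne6; e8: attacked by Pf7; g8: attacked by Pf7.
Legal moves for Black: none.
In check with no legal moves → checkmate.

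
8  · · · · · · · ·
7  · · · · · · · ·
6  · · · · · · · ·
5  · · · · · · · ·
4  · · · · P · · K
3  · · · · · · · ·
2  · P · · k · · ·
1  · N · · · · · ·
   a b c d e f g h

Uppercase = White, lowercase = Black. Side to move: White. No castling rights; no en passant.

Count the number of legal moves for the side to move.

11

White to move; king on h4.
In check: no.
Legal moves: Kh5, Kg5, Kg4, Kh3, Kg3, Nc3+, Na3, Nd2, e5, b3, b4.
Count: 11.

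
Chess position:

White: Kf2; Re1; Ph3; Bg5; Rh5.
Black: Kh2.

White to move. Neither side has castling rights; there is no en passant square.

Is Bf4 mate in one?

After Bf4: black king on h2; in check: yes, from the white bishop on f4.
King squares — g1: attacked by Re1; h1: attacked by Re1; g2: attacked by Kf2; g3: attacked by Kf2; h3: attacked by Rh5.
Black has no legal moves → checkmate.

yes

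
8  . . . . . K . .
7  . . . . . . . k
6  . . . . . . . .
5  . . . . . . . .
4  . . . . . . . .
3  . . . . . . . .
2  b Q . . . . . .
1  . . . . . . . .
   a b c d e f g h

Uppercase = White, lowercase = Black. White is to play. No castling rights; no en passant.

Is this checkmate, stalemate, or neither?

White to move; white king on f8.
In check: no.
Legal moves for White include: Ke8, Ke7, Qh8+, Qb8, Qg7#, Qb7+, Qf6, Qb6, Qe5, Qb5, Qd4, Qb4, Qc3, Qb3, Qa3, Qh2+, Qg2, Qf2, ... (list truncated; more exist).
White has legal moves and is not in check → neither.

neither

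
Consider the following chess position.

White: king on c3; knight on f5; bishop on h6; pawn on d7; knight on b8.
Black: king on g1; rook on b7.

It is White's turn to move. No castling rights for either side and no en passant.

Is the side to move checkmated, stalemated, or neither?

White to move; white king on c3.
In check: no.
Legal moves for White include: Nc6, Na6, Bf8, Bg7, Bg5, Bf4, Be3+, Bd2, Bc1, Ng7, Ne7, Nd6, Nh4, Nd4, Ng3, Ne3, Kd4, Kc4, ... (list truncated; more exist).
White has legal moves and is not in check → neither.

neither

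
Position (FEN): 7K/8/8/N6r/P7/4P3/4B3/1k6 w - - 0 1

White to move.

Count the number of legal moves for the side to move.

White to move; king on h8.
In check: yes, from the black rook on h5.
Legal moves: Kg8, Kg7, Bxh5.
Count: 3.

3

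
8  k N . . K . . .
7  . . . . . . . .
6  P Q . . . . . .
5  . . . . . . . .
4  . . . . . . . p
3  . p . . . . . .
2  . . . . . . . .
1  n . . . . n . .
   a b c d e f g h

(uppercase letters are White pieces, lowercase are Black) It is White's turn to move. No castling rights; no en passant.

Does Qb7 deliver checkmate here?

After Qb7: black king on a8; in check: yes, from the white queen on b7.
King squares — a7: attacked by Qb7; b7: attacked by Pa6; b8: attacked by Qb7.
Black has no legal moves → checkmate.

yes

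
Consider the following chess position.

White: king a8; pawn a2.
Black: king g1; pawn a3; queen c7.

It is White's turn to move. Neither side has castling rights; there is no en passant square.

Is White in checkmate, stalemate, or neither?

White to move; white king on a8.
In check: no.
King squares — a7: attacked by Qc7; b7: attacked by Qc7; b8: attacked by Qc7.
Legal moves for White: none.
Not in check and no legal moves → stalemate.

stalemate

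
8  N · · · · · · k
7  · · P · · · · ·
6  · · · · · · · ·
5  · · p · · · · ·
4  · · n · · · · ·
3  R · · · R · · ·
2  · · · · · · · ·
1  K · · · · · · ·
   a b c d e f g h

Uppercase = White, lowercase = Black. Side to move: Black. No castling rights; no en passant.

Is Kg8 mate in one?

After Kg8: white king on a1; in check: no.
White is not in check, so this cannot be checkmate.

no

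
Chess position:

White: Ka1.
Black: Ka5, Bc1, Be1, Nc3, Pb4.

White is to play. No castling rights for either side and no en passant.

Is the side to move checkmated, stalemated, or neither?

stalemate

White to move; white king on a1.
In check: no.
King squares — b1: attacked by Nc3; a2: attacked by Nc3; b2: attacked by Bc1.
Legal moves for White: none.
Not in check and no legal moves → stalemate.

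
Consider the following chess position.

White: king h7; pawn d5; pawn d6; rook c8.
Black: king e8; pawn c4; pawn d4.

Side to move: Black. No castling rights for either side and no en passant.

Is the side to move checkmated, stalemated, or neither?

Black to move; black king on e8.
In check: yes, from the white rook on c8.
Legal moves for Black: Kf7, Kd7.
Black is in check but has 2 legal moves → neither.

neither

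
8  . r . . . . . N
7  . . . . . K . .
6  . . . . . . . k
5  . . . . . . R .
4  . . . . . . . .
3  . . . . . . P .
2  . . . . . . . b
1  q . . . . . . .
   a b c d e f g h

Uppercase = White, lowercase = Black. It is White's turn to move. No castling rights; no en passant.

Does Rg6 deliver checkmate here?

no

After Rg6: black king on h6; in check: yes, from the white rook on g6.
Black has 2 legal replies: Kh7, Kh5.
In check but a legal move exists → not checkmate.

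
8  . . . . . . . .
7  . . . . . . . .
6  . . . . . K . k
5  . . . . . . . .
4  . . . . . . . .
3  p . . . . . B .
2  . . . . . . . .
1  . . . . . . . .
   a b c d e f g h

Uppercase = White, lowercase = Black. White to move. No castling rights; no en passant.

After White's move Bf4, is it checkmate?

no

After Bf4: black king on h6; in check: yes, from the white bishop on f4.
Black has 2 legal replies: Kh7, Kh5.
In check but a legal move exists → not checkmate.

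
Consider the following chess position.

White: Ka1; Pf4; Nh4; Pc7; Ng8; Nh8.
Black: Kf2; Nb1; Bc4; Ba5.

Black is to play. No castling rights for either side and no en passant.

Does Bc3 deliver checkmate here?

no

After Bc3: white king on a1; in check: yes, from the black bishop on c3.
White has 1 legal reply: Kxb1.
In check but a legal move exists → not checkmate.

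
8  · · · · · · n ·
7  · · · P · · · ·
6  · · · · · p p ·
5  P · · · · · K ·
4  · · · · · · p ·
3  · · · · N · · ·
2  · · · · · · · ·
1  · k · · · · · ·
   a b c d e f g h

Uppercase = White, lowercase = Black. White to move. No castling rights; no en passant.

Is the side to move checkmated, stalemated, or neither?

White to move; white king on g5.
In check: yes, from the black pawn on f6.
King squares — f4: available; g4: available; h4: available; f5: attacked by Pg6; h5: attacked by Pg6; f6: attacked by Ng8; g6: available; h6: attacked by Ng8.
Legal moves for White: Kxg6, Kh4, Kxg4, Kf4.
White is in check but has 4 legal moves → neither.

neither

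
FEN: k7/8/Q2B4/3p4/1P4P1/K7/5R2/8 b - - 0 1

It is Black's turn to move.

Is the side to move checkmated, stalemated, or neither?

checkmate

Black to move; black king on a8.
In check: yes, from the white queen on a6.
King squares — a7: attacked by Qa6; b7: attacked by Qa6; b8: attacked by Bd6.
Legal moves for Black: none.
In check with no legal moves → checkmate.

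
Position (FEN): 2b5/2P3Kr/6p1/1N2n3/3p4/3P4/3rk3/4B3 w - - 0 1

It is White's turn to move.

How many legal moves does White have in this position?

White to move; king on g7.
In check: yes, from the black rook on h7.
Legal moves: Kg8, Kf8, Kxh7, Kf6.
Count: 4.

4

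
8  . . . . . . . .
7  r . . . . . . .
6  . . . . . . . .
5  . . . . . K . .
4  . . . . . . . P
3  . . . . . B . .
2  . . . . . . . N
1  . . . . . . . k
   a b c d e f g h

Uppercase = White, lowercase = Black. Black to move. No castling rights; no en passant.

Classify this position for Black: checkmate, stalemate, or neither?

neither

Black to move; black king on h1.
In check: yes, from the white bishop on f3.
Legal moves for Black: Kxh2, Kg1.
Black is in check but has 2 legal moves → neither.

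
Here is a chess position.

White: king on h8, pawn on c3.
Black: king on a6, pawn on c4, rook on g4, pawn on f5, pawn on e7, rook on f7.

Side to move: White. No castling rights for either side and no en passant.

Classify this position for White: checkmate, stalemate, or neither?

stalemate

White to move; white king on h8.
In check: no.
King squares — g7: attacked by Rg4; h7: attacked by Rf7; g8: attacked by Rg4.
Legal moves for White: none.
Not in check and no legal moves → stalemate.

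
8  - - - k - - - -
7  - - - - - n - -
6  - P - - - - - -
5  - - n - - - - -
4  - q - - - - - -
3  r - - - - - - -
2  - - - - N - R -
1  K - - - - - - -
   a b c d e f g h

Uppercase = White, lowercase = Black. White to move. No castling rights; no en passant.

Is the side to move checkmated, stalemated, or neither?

checkmate

White to move; white king on a1.
In check: yes, from the black rook on a3.
King squares — b1: attacked by Qb4; a2: attacked by Ra3; b2: attacked by Qb4.
Legal moves for White: none.
In check with no legal moves → checkmate.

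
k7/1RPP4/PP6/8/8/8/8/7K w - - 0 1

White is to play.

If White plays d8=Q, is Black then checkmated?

After d8=Q: black king on a8; in check: yes, from the white queen on d8.
King squares — a7: attacked by Pb6; b7: attacked by Pa6; b8: attacked by Rb7.
Black has no legal moves → checkmate.

yes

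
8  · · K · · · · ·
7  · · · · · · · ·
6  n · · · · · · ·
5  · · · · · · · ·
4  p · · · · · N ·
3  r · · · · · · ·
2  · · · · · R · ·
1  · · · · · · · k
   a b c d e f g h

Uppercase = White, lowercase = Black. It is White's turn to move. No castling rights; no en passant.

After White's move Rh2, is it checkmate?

After Rh2: black king on h1; in check: yes, from the white rook on h2.
Black has 1 legal reply: Kg1.
In check but a legal move exists → not checkmate.

no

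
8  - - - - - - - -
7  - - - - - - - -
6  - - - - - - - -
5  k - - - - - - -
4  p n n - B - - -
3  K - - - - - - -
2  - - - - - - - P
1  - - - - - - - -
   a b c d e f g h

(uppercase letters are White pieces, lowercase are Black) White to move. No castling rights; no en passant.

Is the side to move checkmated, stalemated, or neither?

White to move; white king on a3.
In check: yes, from the black knight on c4.
King squares — a2: attacked by Nb4; b2: attacked by Nc4; b3: attacked by Pa4; a4: attacked by Ka5; b4: attacked by Ka5.
Legal moves for White: none.
In check with no legal moves → checkmate.

checkmate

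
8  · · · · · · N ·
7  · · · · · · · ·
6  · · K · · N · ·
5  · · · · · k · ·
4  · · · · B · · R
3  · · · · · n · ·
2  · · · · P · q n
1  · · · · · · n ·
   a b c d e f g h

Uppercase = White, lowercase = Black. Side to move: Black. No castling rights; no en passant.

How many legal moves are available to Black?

Black to move; king on f5.
In check: yes, from the white bishop on e4.
Legal moves: Ke6, Kg5, Ke5.
Count: 3.

3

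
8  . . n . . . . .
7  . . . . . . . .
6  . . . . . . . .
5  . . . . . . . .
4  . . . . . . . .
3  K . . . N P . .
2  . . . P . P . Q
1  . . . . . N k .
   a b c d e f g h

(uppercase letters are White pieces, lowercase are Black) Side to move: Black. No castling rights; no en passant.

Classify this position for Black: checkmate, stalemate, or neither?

Black to move; black king on g1.
In check: yes, from the white queen on h2.
King squares — f1: attacked by Ne3; h1: attacked by Qh2; f2: attacked by Qh2; g2: attacked by Qh2; h2: attacked by Nf1.
Legal moves for Black: none.
In check with no legal moves → checkmate.

checkmate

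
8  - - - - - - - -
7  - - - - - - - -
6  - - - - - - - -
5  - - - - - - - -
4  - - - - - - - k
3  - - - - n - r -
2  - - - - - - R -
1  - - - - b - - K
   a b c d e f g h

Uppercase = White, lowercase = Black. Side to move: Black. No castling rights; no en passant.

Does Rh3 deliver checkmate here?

no

After Rh3: white king on h1; in check: yes, from the black rook on h3.
White has 2 legal replies: Kg1, Rh2.
In check but a legal move exists → not checkmate.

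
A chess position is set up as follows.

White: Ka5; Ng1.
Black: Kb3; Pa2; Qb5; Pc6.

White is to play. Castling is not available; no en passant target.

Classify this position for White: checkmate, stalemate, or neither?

checkmate

White to move; white king on a5.
In check: yes, from the black queen on b5.
King squares — a4: attacked by Kb3; b4: attacked by Kb3; b5: attacked by Pc6; a6: attacked by Qb5; b6: attacked by Qb5.
Legal moves for White: none.
In check with no legal moves → checkmate.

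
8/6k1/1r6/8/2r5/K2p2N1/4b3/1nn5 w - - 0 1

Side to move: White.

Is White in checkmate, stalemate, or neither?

checkmate

White to move; white king on a3.
In check: yes, from the black knight on b1.
King squares — a2: attacked by Nc1; b2: attacked by Rb6; b3: attacked by Nc1; a4: attacked by Rc4; b4: attacked by Rc4.
Legal moves for White: none.
In check with no legal moves → checkmate.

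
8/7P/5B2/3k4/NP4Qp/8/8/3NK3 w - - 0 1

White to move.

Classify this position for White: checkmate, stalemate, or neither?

White to move; white king on e1.
In check: no.
Legal moves for White include: Bh8, Bd8, Bg7, Be7, Bg5, Be5, Bxh4, Bd4, Bc3, Bb2, Ba1, Qg8+, Qc8, Qg7, Qd7+, Qg6, Qe6+, Qh5+, ... (list truncated; more exist).
White has legal moves and is not in check → neither.

neither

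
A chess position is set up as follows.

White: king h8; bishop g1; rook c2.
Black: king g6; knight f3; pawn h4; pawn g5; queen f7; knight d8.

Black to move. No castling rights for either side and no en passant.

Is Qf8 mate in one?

After Qf8: white king on h8; in check: yes, from the black queen on f8.
King squares — g7: attacked by Kg6; h7: attacked by Kg6; g8: attacked by Qf8.
White has no legal moves → checkmate.

yes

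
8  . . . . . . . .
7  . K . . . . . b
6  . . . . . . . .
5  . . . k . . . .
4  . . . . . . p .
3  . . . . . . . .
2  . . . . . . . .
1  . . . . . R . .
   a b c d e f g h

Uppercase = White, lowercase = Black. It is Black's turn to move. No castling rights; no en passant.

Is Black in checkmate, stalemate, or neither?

neither

Black to move; black king on d5.
In check: no.
Legal moves for Black: Bg8, Bg6, Bf5, Be4, Bd3, Bc2, Bb1, Ke6, Kd6, Ke5, Kc5, Ke4, Kd4, Kc4, g3.
Black has 15 legal moves and is not in check → neither.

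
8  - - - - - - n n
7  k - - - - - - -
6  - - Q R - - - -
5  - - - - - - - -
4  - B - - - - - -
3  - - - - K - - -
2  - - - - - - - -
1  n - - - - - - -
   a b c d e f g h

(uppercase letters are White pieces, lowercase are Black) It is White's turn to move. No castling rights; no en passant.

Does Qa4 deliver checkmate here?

no

After Qa4: black king on a7; in check: yes, from the white queen on a4.
Black has 2 legal replies: Kb8, Kb7.
In check but a legal move exists → not checkmate.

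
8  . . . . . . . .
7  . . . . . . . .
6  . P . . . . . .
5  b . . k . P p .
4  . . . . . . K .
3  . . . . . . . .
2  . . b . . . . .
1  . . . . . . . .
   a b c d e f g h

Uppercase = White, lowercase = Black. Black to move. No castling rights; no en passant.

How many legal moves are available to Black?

19

Black to move; king on d5.
In check: no.
Legal moves: Kd6, Kc6, Ke5, Kc5, Ke4, Kd4, Kc4, Bxb6, Bb4, Bc3, Bd2, Be1, Bxf5+, Be4, Ba4, Bd3, Bb3, Bd1+, Bb1.
Count: 19.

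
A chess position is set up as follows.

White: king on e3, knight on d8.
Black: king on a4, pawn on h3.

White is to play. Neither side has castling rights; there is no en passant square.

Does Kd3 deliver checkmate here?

After Kd3: black king on a4; in check: no.
Black is not in check, so this cannot be checkmate.

no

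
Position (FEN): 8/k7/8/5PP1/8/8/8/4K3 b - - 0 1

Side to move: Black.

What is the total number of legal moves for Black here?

5

Black to move; king on a7.
In check: no.
Legal moves: Kb8, Ka8, Kb7, Kb6, Ka6.
Count: 5.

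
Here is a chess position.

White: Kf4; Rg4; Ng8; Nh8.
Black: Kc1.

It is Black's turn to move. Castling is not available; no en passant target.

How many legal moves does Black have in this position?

Black to move; king on c1.
In check: no.
Legal moves: Kd2, Kc2, Kb2, Kd1, Kb1.
Count: 5.

5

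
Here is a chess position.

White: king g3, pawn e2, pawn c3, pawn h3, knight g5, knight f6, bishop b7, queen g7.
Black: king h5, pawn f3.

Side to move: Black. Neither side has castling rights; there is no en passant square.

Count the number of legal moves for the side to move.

0

Black to move; king on h5.
In check: yes, from the white knight on f6.
Legal moves: none.
Count: 0.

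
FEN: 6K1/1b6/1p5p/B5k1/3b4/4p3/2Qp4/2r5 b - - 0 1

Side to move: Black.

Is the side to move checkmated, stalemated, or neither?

neither

Black to move; black king on g5.
In check: no.
Legal moves for Black include: Bc8, Ba8, Bc6, Ba6, Bd5+, Be4, Bf3, Bg2, Bh1, Kf6, Kh5, Kh4, Kg4, Kf4, Bh8, Bg7, Bf6, Be5, ... (list truncated; more exist).
Black has legal moves and is not in check → neither.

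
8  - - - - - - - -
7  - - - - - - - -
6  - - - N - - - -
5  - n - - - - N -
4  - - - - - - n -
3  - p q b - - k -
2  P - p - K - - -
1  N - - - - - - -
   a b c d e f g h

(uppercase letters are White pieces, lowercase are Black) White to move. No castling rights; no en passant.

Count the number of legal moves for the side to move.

0

White to move; king on e2.
In check: yes, from the black bishop on d3.
Legal moves: none.
Count: 0.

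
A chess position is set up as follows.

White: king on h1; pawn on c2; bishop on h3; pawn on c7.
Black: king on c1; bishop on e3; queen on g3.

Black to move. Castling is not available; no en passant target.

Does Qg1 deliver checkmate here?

yes

After Qg1: white king on h1; in check: yes, from the black queen on g1.
King squares — g1: attacked by Be3; g2: attacked by Qg1; h2: attacked by Qg1.
White has no legal moves → checkmate.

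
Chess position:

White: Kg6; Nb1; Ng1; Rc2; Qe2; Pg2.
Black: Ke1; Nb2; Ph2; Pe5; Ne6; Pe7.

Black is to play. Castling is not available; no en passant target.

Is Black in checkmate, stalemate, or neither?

Black to move; black king on e1.
In check: yes, from the white queen on e2.
King squares — d1: attacked by Qe2; f1: attacked by Qe2; d2: attacked by Nb1; e2: attacked by Ng1; f2: attacked by Qe2.
Legal moves for Black: none.
In check with no legal moves → checkmate.

checkmate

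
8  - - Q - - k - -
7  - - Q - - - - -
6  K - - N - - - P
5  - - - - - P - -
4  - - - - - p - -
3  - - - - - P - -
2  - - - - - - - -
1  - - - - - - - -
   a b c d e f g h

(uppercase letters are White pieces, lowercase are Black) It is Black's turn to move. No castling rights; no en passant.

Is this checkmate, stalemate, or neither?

checkmate

Black to move; black king on f8.
In check: yes, from the white queen on c8.
King squares — e7: attacked by Qc7; f7: attacked by Nd6; g7: attacked by Ph6; e8: attacked by Nd6; g8: attacked by Qc8.
Legal moves for Black: none.
In check with no legal moves → checkmate.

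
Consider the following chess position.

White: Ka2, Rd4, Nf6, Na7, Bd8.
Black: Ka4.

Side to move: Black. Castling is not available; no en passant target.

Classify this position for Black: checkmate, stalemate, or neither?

checkmate

Black to move; black king on a4.
In check: yes, from the white rook on d4.
King squares — a3: attacked by Ka2; b3: attacked by Ka2; b4: attacked by Rd4; a5: attacked by Bd8; b5: attacked by Na7.
Legal moves for Black: none.
In check with no legal moves → checkmate.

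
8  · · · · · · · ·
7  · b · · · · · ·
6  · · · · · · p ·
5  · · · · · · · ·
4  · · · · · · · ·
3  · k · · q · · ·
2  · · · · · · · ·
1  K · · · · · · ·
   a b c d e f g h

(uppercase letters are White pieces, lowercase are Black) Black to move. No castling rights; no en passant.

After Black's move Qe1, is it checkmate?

yes

After Qe1: white king on a1; in check: yes, from the black queen on e1.
King squares — b1: attacked by Qe1; a2: attacked by Kb3; b2: attacked by Kb3.
White has no legal moves → checkmate.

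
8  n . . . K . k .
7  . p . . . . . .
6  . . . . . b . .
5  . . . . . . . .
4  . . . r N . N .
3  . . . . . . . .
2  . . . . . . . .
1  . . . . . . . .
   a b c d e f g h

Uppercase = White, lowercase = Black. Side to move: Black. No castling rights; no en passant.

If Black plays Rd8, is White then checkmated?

After Rd8: white king on e8; in check: yes, from the black rook on d8.
King squares — d7: attacked by Rd8; e7: attacked by Bf6; f7: attacked by Kg8; d8: attacked by Bf6; f8: attacked by Rd8.
White has no legal moves → checkmate.

yes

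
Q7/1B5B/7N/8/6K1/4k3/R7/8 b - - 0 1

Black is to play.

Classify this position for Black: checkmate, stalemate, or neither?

neither

Black to move; black king on e3.
In check: no.
Legal moves for Black: Kd4.
Black has 1 legal move and is not in check → neither.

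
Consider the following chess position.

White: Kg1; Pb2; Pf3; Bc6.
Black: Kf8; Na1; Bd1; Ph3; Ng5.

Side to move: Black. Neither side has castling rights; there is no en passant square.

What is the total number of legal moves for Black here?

17

Black to move; king on f8.
In check: no.
Legal moves: Kg8, Kg7, Kf7, Ke7, Nh7, Nf7, Ne6, Ne4, Nxf3+, Ba4, Bxf3, Bb3, Be2, Bc2, Nb3, Nc2, h2+.
Count: 17.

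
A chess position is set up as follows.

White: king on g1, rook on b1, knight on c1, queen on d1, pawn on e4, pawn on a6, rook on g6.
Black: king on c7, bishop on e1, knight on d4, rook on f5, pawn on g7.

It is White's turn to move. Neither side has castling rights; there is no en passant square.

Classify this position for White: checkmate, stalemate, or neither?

White to move; white king on g1.
In check: no.
Legal moves for White include: Rxg7+, Rh6, Rf6, Re6, Rd6, Rc6+, Rgb6, Rg5, Rg4, Rg3, Rg2, Kh2, Kg2, Kh1, Qh5, Qg4, Qxd4, Qa4, ... (list truncated; more exist).
White has legal moves and is not in check → neither.

neither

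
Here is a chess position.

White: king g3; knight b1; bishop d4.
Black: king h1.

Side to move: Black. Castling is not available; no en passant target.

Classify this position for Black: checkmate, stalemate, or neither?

stalemate

Black to move; black king on h1.
In check: no.
King squares — g1: attacked by Bd4; g2: attacked by Kg3; h2: attacked by Kg3.
Legal moves for Black: none.
Not in check and no legal moves → stalemate.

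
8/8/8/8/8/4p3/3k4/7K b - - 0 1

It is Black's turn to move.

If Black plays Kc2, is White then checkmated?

After Kc2: white king on h1; in check: no.
White is not in check, so this cannot be checkmate.

no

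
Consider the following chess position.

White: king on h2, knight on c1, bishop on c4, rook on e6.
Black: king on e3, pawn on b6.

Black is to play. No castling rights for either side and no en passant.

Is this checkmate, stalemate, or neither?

neither

Black to move; black king on e3.
In check: yes, from the white rook on e6.
King squares — d2: available; e2: attacked by Nc1; f2: available; d3: attacked by Nc1; f3: available; d4: available; e4: attacked by Re6; f4: available.
Legal moves for Black: Kf4, Kd4, Kf3, Kf2, Kd2.
Black is in check but has 5 legal moves → neither.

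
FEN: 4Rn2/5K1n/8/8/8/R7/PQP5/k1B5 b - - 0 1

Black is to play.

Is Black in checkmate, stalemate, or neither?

checkmate

Black to move; black king on a1.
In check: yes, from the white queen on b2.
King squares — b1: attacked by Qb2; a2: attacked by Qb2; b2: attacked by Bc1.
Legal moves for Black: none.
In check with no legal moves → checkmate.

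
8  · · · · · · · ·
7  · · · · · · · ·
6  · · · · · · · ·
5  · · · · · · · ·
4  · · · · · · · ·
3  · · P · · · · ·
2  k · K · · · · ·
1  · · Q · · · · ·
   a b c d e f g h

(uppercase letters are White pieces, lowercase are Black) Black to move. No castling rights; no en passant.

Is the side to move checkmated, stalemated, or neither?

stalemate

Black to move; black king on a2.
In check: no.
King squares — a1: attacked by Qc1; b1: attacked by Qc1; b2: attacked by Qc1; a3: attacked by Qc1; b3: attacked by Kc2.
Legal moves for Black: none.
Not in check and no legal moves → stalemate.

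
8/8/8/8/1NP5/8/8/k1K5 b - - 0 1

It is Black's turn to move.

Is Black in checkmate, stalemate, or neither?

Black to move; black king on a1.
In check: no.
King squares — b1: attacked by Kc1; a2: attacked by Nb4; b2: attacked by Kc1.
Legal moves for Black: none.
Not in check and no legal moves → stalemate.

stalemate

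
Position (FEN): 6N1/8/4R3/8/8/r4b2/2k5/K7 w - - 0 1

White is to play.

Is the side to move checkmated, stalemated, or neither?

White to move; white king on a1.
In check: yes, from the black rook on a3.
King squares — b1: attacked by Kc2; a2: attacked by Ra3; b2: attacked by Kc2.
Legal moves for White: none.
In check with no legal moves → checkmate.

checkmate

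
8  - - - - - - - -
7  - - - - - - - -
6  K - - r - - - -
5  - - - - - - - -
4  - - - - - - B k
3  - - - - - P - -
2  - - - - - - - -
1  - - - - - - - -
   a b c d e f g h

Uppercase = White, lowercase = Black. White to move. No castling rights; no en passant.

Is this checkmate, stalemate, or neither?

neither

White to move; white king on a6.
In check: yes, from the black rook on d6.
Legal moves for White: Kb7, Ka7, Kb5, Ka5.
White is in check but has 4 legal moves → neither.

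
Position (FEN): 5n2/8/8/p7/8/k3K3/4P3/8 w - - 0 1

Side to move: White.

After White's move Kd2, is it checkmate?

no

After Kd2: black king on a3; in check: no.
Black is not in check, so this cannot be checkmate.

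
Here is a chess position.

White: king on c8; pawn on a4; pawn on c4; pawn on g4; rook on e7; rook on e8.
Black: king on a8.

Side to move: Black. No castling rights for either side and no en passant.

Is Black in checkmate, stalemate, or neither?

stalemate

Black to move; black king on a8.
In check: no.
King squares — a7: attacked by Re7; b7: attacked by Re7; b8: attacked by Kc8.
Legal moves for Black: none.
Not in check and no legal moves → stalemate.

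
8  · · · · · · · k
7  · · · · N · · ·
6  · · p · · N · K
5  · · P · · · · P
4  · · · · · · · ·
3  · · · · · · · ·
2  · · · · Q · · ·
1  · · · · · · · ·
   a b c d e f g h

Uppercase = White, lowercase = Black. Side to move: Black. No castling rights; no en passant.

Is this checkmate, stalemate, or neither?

stalemate

Black to move; black king on h8.
In check: no.
King squares — g7: attacked by Kh6; h7: attacked by Nf6; g8: attacked by Nf6.
Legal moves for Black: none.
Not in check and no legal moves → stalemate.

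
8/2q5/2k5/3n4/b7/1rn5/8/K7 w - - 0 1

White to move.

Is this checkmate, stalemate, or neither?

White to move; white king on a1.
In check: no.
King squares — b1: attacked by Rb3; a2: attacked by Nc3; b2: attacked by Rb3.
Legal moves for White: none.
Not in check and no legal moves → stalemate.

stalemate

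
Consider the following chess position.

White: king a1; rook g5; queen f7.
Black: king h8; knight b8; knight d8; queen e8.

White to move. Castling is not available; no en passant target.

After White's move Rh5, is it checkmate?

yes

After Rh5: black king on h8; in check: yes, from the white rook on h5.
King squares — g7: attacked by Qf7; h7: attacked by Rh5; g8: attacked by Qf7.
Black has no legal moves → checkmate.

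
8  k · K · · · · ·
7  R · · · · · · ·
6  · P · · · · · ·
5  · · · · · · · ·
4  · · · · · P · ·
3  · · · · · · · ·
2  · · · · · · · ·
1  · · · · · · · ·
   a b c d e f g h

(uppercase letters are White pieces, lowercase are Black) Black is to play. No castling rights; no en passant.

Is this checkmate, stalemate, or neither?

checkmate

Black to move; black king on a8.
In check: yes, from the white rook on a7.
King squares — a7: attacked by Pb6; b7: attacked by Ra7; b8: attacked by Kc8.
Legal moves for Black: none.
In check with no legal moves → checkmate.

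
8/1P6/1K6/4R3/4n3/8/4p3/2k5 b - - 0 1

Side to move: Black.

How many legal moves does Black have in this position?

Black to move; king on c1.
In check: no.
Legal moves: Nf6, Nd6, Ng5, Nc5, Ng3, Nc3, Nf2, Nd2, Kd2, Kc2, Kb2, Kd1, Kb1, e1=Q, e1=R, e1=B, e1=N.
Count: 17.

17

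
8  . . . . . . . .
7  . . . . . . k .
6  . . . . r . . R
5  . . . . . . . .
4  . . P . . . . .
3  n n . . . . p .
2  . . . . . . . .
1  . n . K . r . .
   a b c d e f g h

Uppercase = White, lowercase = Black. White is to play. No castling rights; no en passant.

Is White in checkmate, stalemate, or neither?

checkmate

White to move; white king on d1.
In check: yes, from the black rook on f1.
King squares — c1: attacked by Rf1; e1: attacked by Rf1; c2: attacked by Na3; d2: attacked by Nb1; e2: attacked by Re6.
Legal moves for White: none.
In check with no legal moves → checkmate.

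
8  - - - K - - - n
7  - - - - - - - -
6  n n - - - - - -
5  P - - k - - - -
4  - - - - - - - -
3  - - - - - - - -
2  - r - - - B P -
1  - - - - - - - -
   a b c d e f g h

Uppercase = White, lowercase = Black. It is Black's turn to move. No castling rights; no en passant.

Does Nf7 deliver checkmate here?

no

After Nf7: white king on d8; in check: yes, from the black knight on f7.
White has 2 legal replies: Ke8, Ke7.
In check but a legal move exists → not checkmate.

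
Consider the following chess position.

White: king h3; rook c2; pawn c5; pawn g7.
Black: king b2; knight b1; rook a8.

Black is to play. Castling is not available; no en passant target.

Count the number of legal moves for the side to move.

Black to move; king on b2.
In check: yes, from the white rook on c2.
Legal moves: Kb3, Ka3, Kxc2, Ka1.
Count: 4.

4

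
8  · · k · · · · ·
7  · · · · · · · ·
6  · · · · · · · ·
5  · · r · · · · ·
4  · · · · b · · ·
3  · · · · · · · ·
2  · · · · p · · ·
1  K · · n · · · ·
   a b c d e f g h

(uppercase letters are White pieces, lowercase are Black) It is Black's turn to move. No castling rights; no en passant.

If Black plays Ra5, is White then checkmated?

yes

After Ra5: white king on a1; in check: yes, from the black rook on a5.
King squares — b1: attacked by Be4; a2: attacked by Ra5; b2: attacked by Nd1.
White has no legal moves → checkmate.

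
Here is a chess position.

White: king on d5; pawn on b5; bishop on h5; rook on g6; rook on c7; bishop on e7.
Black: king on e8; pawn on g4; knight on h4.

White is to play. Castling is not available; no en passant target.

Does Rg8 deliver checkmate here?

yes

After Rg8: black king on e8; in check: yes, from the white bishop on h5 and the white rook on g8.
King squares — d7: attacked by Rc7; e7: attacked by Rc7; f7: attacked by Bh5; d8: attacked by Be7; f8: attacked by Be7.
Black has no legal moves → checkmate.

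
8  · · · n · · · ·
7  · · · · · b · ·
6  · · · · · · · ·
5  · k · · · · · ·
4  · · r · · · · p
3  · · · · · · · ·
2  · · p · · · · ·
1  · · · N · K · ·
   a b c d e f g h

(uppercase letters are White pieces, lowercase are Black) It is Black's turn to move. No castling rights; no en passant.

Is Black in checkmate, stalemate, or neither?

Black to move; black king on b5.
In check: no.
Legal moves for Black include: Nb7, Ne6, Nc6, Bg8, Be8, Bg6, Be6, Bh5, Bd5, Kc6, Kb6, Ka6, Kc5, Ka5, Kb4, Ka4, Rc8, Rc7, ... (list truncated; more exist).
Black has legal moves and is not in check → neither.

neither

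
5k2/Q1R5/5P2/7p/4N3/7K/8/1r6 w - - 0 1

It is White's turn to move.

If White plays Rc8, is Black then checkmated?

yes

After Rc8: black king on f8; in check: yes, from the white rook on c8.
King squares — e7: attacked by Pf6; f7: attacked by Qa7; g7: attacked by Pf6; e8: attacked by Rc8; g8: attacked by Rc8.
Black has no legal moves → checkmate.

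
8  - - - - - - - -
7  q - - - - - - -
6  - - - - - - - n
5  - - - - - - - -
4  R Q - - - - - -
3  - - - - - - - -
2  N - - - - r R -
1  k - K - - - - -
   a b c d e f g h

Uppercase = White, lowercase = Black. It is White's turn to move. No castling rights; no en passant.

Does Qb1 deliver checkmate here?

After Qb1: black king on a1; in check: yes, from the white queen on b1.
King squares — b1: attacked by Kc1; a2: attacked by Qb1; b2: attacked by Qb1.
Black has no legal moves → checkmate.

yes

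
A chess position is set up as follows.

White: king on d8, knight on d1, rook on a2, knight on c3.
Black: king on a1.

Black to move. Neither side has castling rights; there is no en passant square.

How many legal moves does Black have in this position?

Black to move; king on a1.
In check: yes, from the white rook on a2.
Legal moves: none.
Count: 0.

0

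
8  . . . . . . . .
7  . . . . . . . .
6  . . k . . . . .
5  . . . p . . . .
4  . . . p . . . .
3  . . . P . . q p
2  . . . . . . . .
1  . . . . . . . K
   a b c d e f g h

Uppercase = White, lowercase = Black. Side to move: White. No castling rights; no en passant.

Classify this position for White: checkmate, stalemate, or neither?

White to move; white king on h1.
In check: no.
King squares — g1: attacked by Qg3; g2: attacked by Qg3; h2: attacked by Qg3.
Legal moves for White: none.
Not in check and no legal moves → stalemate.

stalemate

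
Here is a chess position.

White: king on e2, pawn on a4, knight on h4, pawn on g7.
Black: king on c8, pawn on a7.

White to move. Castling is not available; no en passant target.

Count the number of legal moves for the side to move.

17

White to move; king on e2.
In check: no.
Legal moves: Ng6, Nf5, Nf3, Ng2, Kf3, Ke3, Kd3, Kf2, Kd2, Kf1, Ke1, Kd1, g8=Q+, g8=R+, g8=B, g8=N, a5.
Count: 17.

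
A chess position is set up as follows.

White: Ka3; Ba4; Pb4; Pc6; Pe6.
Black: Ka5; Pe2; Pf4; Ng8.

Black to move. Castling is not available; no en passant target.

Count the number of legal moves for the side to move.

Black to move; king on a5.
In check: yes, from the white pawn on b4.
Legal moves: Kb6, Ka6.
Count: 2.

2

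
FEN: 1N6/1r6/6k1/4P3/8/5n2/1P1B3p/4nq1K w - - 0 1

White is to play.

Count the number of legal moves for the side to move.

0

White to move; king on h1.
In check: yes, from the black queen on f1.
Legal moves: none.
Count: 0.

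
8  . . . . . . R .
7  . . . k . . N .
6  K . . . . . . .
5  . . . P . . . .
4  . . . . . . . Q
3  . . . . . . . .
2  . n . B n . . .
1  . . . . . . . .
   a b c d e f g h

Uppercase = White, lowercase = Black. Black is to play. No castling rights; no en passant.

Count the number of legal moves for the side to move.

12

Black to move; king on d7.
In check: no.
Legal moves: Kc7, Kd6, Nf4, Nd4, Ng3, Nc3, Ng1, Nc1, Nc4, Na4, Nd3, Nd1.
Count: 12.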